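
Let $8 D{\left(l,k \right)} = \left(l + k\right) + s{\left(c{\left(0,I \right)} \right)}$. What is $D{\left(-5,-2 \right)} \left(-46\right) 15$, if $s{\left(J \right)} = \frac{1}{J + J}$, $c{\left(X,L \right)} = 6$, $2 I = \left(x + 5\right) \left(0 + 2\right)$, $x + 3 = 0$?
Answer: $\frac{9545}{16} \approx 596.56$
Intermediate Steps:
$x = -3$ ($x = -3 + 0 = -3$)
$I = 2$ ($I = \frac{\left(-3 + 5\right) \left(0 + 2\right)}{2} = \frac{2 \cdot 2}{2} = \frac{1}{2} \cdot 4 = 2$)
$s{\left(J \right)} = \frac{1}{2 J}$
$D{\left(l,k \right)} = \frac{1}{96} + \frac{k}{8} + \frac{l}{8}$ ($D{\left(l,k \right)} = \frac{\left(l + k\right) + \frac{1}{2 \cdot 6}}{8} = \frac{\left(k + l\right) + \frac{1}{2} \cdot \frac{1}{6}}{8} = \frac{\left(k + l\right) + \frac{1}{12}}{8} = \frac{\frac{1}{12} + k + l}{8} = \frac{1}{96} + \frac{k}{8} + \frac{l}{8}$)
$D{\left(-5,-2 \right)} \left(-46\right) 15 = \left(\frac{1}{96} + \frac{1}{8} \left(-2\right) + \frac{1}{8} \left(-5\right)\right) \left(-46\right) 15 = \left(\frac{1}{96} - \frac{1}{4} - \frac{5}{8}\right) \left(-46\right) 15 = \left(- \frac{83}{96}\right) \left(-46\right) 15 = \frac{1909}{48} \cdot 15 = \frac{9545}{16}$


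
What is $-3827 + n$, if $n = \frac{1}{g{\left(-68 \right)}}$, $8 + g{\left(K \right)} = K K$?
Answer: $- \frac{17665431}{4616} \approx -3827.0$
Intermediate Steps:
$g{\left(K \right)} = -8 + K^{2}$ ($g{\left(K \right)} = -8 + K K = -8 + K^{2}$)
$n = \frac{1}{4616}$ ($n = \frac{1}{-8 + \left(-68\right)^{2}} = \frac{1}{-8 + 4624} = \frac{1}{4616} \approx 0.00021664$)
$-3827 + n = -3827 + \frac{1}{4616} = - \frac{17665431}{4616}$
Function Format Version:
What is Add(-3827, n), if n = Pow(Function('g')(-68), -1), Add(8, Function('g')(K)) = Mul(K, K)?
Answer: Rational(-17665431, 4616) ≈ -3827.0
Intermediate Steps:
Function('g')(K) = Add(-8, Pow(K, 2)) (Function('g')(K) = Add(-8, Mul(K, K)) = Add(-8, Pow(K, 2)))
n = Rational(1, 4616) (n = Pow(Add(-8, Pow(-68, 2)), -1) = Pow(Add(-8, 4624), -1) = Pow(4616, -1) = Rational(1, 4616) ≈ 0.00021664)
Add(-3827, n) = Add(-3827, Rational(1, 4616)) = Rational(-17665431, 4616)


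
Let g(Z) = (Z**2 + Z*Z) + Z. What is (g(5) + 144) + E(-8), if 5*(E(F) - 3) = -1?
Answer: 1009/5 ≈ 201.80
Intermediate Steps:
E(F) = 14/5 (E(F) = 3 + (1/5)*(-1) = 3 - 1/5 = 14/5)
g(Z) = Z + 2*Z**2 (g(Z) = (Z**2 + Z**2) + Z = 2*Z**2 + Z = Z + 2*Z**2)
(g(5) + 144) + E(-8) = (5*(1 + 2*5) + 144) + 14/5 = (5*(1 + 10) + 144) + 14/5 = (5*11 + 144) + 14/5 = (55 + 144) + 14/5 = 199 + 14/5 = 1009/5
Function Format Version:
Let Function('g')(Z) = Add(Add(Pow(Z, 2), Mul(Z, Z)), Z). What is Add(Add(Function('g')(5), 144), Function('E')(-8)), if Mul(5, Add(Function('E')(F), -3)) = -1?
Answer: Rational(1009, 5) ≈ 201.80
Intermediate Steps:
Function('E')(F) = Rational(14, 5) (Function('E')(F) = Add(3, Mul(Rational(1, 5), -1)) = Add(3, Rational(-1, 5)) = Rational(14, 5))
Function('g')(Z) = Add(Z, Mul(2, Pow(Z, 2))) (Function('g')(Z) = Add(Add(Pow(Z, 2), Pow(Z, 2)), Z) = Add(Mul(2, Pow(Z, 2)), Z) = Add(Z, Mul(2, Pow(Z, 2))))
Add(Add(Function('g')(5), 144), Function('E')(-8)) = Add(Add(Mul(5, Add(1, Mul(2, 5))), 144), Rational(14, 5)) = Add(Add(Mul(5, Add(1, 10)), 144), Rational(14, 5)) = Add(Add(Mul(5, 11), 144), Rational(14, 5)) = Add(Add(55, 144), Rational(14, 5)) = Add(199, Rational(14, 5)) = Rational(1009, 5)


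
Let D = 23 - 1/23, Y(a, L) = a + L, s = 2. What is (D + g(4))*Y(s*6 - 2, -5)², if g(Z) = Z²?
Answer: 22400/23 ≈ 973.91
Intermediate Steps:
Y(a, L) = L + a
D = 528/23 (D = 23 - 1*1/23 = 23 - 1/23 = 528/23 ≈ 22.957)
(D + g(4))*Y(s*6 - 2, -5)² = (528/23 + 4²)*(-5 + (2*6 - 2))² = (528/23 + 16)*(-5 + (12 - 2))² = 896*(-5 + 10)²/23 = (896/23)*5² = (896/23)*25 = 22400/23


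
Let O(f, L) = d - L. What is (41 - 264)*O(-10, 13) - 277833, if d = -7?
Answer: -273373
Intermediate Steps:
O(f, L) = -7 - L
(41 - 264)*O(-10, 13) - 277833 = (41 - 264)*(-7 - 1*13) - 277833 = -223*(-7 - 13) - 277833 = -223*(-20) - 277833 = 4460 - 277833 = -273373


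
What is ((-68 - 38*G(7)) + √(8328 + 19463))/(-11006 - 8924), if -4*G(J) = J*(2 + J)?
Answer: -1061/39860 - √27791/19930 ≈ -0.034983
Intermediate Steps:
G(J) = -J*(2 + J)/4
((-68 - 38*G(7)) + √(8328 + 19463))/(-11006 - 8924) = ((-68 - (-19)*7*(2 + 7)/2) + √(8328 + 19463))/(-11006 - 8924) = ((-68 - (-19)*7*9/2) + √27791)/(-19930) = ((-68 - 38*(-63/4)) + √27791)*(-1/19930) = ((-68 + 1197/2) + √27791)*(-1/19930) = (1061/2 + √27791)*(-1/19930) = -1061/39860 - √27791/19930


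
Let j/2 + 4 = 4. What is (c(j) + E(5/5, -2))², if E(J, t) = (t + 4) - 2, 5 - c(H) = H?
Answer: 25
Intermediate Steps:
j = 0 (j = -8 + 2*4 = -8 + 8 = 0)
c(H) = 5 - H
E(J, t) = 2 + t (E(J, t) = (4 + t) - 2 = 2 + t)
(c(j) + E(5/5, -2))² = ((5 - 1*0) + (2 - 2))² = ((5 + 0) + 0)² = (5 + 0)² = 5² = 25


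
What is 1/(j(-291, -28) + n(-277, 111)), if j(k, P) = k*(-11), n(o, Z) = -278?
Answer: 1/2923 ≈ 0.00034211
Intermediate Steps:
j(k, P) = -11*k
1/(j(-291, -28) + n(-277, 111)) = 1/(-11*(-291) - 278) = 1/(3201 - 278) = 1/2923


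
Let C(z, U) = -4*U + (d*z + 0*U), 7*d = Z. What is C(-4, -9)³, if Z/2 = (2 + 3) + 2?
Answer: 21952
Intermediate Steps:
Z = 14 (Z = 2*((2 + 3) + 2) = 2*(5 + 2) = 2*7 = 14)
d = 2 (d = (⅐)*14 = 2)
C(z, U) = -4*U + 2*z (C(z, U) = -4*U + (2*z + 0*U) = -4*U + (2*z + 0) = -4*U + 2*z)
C(-4, -9)³ = (-4*(-9) + 2*(-4))³ = (36 - 8)³ = 28³ = 21952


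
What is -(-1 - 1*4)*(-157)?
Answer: -785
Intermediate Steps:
-(-1 - 1*4)*(-157) = -(-1 - 4)*(-157) = -1*(-5)*(-157) = 5*(-157) = -785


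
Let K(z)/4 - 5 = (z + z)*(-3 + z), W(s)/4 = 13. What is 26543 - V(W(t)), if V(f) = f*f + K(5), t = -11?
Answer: 23739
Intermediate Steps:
W(s) = 52 (W(s) = 4*13 = 52)
K(z) = 20 + 8*z*(-3 + z) (K(z) = 20 + 4*((z + z)*(-3 + z)) = 20 + 4*((2*z)*(-3 + z)) = 20 + 4*(2*z*(-3 + z)) = 20 + 8*z*(-3 + z))
V(f) = 100 + f**2 (V(f) = f*f + (20 - 24*5 + 8*5**2) = f**2 + (20 - 120 + 8*25) = f**2 + (20 - 120 + 200) = f**2 + 100 = 100 + f**2)
26543 - V(W(t)) = 26543 - (100 + 52**2) = 26543 - (100 + 2704) = 26543 - 1*2804 = 26543 - 2804 = 23739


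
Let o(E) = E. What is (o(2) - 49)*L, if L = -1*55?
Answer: 2585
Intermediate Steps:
L = -55
(o(2) - 49)*L = (2 - 49)*(-55) = -47*(-55) = 2585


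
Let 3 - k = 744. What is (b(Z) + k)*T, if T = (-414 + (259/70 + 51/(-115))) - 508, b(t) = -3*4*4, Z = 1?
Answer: 166724379/230 ≈ 7.2489e+5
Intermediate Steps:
k = -741 (k = 3 - 1*744 = 3 - 744 = -741)
b(t) = -48 (b(t) = -12*4 = -48)
T = -211311/230 (T = (-414 + (259*(1/70) + 51*(-1/115))) - 508 = (-414 + (37/10 - 51/115)) - 508 = (-414 + 749/230) - 508 = -94471/230 - 508 = -211311/230 ≈ -918.74)
(b(Z) + k)*T = (-48 - 741)*(-211311/230) = -789*(-211311/230) = 166724379/230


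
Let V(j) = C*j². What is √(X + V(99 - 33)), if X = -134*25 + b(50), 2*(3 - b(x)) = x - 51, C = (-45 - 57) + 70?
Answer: I*√570954/2 ≈ 377.81*I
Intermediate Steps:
C = -32 (C = -102 + 70 = -32)
b(x) = 57/2 - x/2 (b(x) = 3 - (x - 51)/2 = 3 - (-51 + x)/2 = 3 + (51/2 - x/2) = 57/2 - x/2)
V(j) = -32*j²
X = -6693/2 (X = -134*25 + (57/2 - ½*50) = -3350 + (57/2 - 25) = -3350 + 7/2 = -6693/2 ≈ -3346.5)
√(X + V(99 - 33)) = √(-6693/2 - 32*(99 - 33)²) = √(-6693/2 - 32*66²) = √(-6693/2 - 32*4356) = √(-6693/2 - 139392) = √(-285477/2) = I*√570954/2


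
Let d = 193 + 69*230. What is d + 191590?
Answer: 207653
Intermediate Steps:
d = 16063 (d = 193 + 15870 = 16063)
d + 191590 = 16063 + 191590 = 207653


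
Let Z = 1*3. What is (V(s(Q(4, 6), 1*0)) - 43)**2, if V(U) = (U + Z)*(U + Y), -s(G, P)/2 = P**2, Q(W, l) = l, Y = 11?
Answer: 100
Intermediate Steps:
Z = 3
s(G, P) = -2*P**2
V(U) = (3 + U)*(11 + U) (V(U) = (U + 3)*(U + 11) = (3 + U)*(11 + U))
(V(s(Q(4, 6), 1*0)) - 43)**2 = ((33 + (-2*(1*0)**2)**2 + 14*(-2*(1*0)**2)) - 43)**2 = ((33 + (-2*0**2)**2 + 14*(-2*0**2)) - 43)**2 = ((33 + (-2*0)**2 + 14*(-2*0)) - 43)**2 = ((33 + 0**2 + 14*0) - 43)**2 = ((33 + 0 + 0) - 43)**2 = (33 - 43)**2 = (-10)**2 = 100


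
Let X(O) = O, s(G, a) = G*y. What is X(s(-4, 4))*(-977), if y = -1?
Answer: -3908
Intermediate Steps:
s(G, a) = -G (s(G, a) = G*(-1) = -G)
X(s(-4, 4))*(-977) = -1*(-4)*(-977) = 4*(-977) = -3908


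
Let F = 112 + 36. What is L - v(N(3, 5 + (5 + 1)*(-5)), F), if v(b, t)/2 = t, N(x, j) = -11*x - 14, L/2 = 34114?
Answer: 67932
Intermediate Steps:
L = 68228 (L = 2*34114 = 68228)
F = 148
N(x, j) = -14 - 11*x
v(b, t) = 2*t
L - v(N(3, 5 + (5 + 1)*(-5)), F) = 68228 - 2*148 = 68228 - 1*296 = 68228 - 296 = 67932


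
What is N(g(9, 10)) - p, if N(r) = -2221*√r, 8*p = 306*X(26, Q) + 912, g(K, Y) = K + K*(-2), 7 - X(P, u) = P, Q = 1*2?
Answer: 2451/4 - 6663*I ≈ 612.75 - 6663.0*I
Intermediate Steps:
Q = 2
X(P, u) = 7 - P
g(K, Y) = -K (g(K, Y) = K - 2*K = -K)
p = -2451/4 (p = (306*(7 - 1*26) + 912)/8 = (306*(7 - 26) + 912)/8 = (306*(-19) + 912)/8 = (-5814 + 912)/8 = (⅛)*(-4902) = -2451/4 ≈ -612.75)
N(g(9, 10)) - p = -2221*3*I - 1*(-2451/4) = -6663*I + 2451/4 = 2451/4 - 6663*I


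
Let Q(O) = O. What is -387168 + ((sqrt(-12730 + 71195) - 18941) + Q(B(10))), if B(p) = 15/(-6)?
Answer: -812223/2 + sqrt(58465) ≈ -4.0587e+5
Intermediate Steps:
B(p) = -5/2 (B(p) = 15*(-1/6) = -5/2)
-387168 + ((sqrt(-12730 + 71195) - 18941) + Q(B(10))) = -387168 + ((sqrt(-12730 + 71195) - 18941) - 5/2) = -387168 + ((sqrt(58465) - 18941) - 5/2) = -387168 + ((-18941 + sqrt(58465)) - 5/2) = -387168 + (-37887/2 + sqrt(58465)) = -812223/2 + sqrt(58465)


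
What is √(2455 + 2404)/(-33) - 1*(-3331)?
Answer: 3331 - √4859/33 ≈ 3328.9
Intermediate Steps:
√(2455 + 2404)/(-33) - 1*(-3331) = √4859*(-1/33) + 3331 = -√4859/33 + 3331 = 3331 - √4859/33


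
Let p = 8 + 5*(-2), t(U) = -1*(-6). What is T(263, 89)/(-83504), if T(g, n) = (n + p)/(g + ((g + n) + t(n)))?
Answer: -29/17285328 ≈ -1.6777e-6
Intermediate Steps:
t(U) = 6
p = -2 (p = 8 - 10 = -2)
T(g, n) = (-2 + n)/(6 + n + 2*g) (T(g, n) = (n - 2)/(g + ((g + n) + 6)) = (-2 + n)/(g + (6 + g + n)) = (-2 + n)/(6 + n + 2*g))
T(263, 89)/(-83504) = ((-2 + 89)/(6 + 89 + 2*263))/(-83504) = (87/(6 + 89 + 526))*(-1/83504) = (87/621)*(-1/83504) = ((1/621)*87)*(-1/83504) = (29/207)*(-1/83504) = -29/17285328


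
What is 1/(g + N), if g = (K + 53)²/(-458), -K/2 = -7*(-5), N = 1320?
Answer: 458/604271 ≈ 0.00075794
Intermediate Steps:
K = -70 (K = -(-14)*(-5) = -2*35 = -70)
g = -289/458 (g = (-70 + 53)²/(-458) = (-17)²*(-1/458) = 289*(-1/458) = -289/458 ≈ -0.63100)
1/(g + N) = 1/(-289/458 + 1320) = 1/(604271/458) = 458/604271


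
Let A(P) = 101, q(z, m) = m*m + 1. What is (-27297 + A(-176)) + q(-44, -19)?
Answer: -26834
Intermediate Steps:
q(z, m) = 1 + m² (q(z, m) = m² + 1 = 1 + m²)
(-27297 + A(-176)) + q(-44, -19) = (-27297 + 101) + (1 + (-19)²) = -27196 + (1 + 361) = -27196 + 362 = -26834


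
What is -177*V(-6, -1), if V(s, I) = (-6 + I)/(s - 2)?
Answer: -1239/8 ≈ -154.88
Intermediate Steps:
V(s, I) = (-6 + I)/(-2 + s)
-177*V(-6, -1) = -177*(-6 - 1)/(-2 - 6) = -177*(-7)/(-8) = -(-177)*(-7)/8 = -177*7/8 = -1239/8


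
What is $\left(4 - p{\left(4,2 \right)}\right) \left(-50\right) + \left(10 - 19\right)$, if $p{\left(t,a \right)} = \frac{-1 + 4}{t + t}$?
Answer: $- \frac{761}{4} \approx -190.25$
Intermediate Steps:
$p{\left(t,a \right)} = \frac{3}{2 t}$
$\left(4 - p{\left(4,2 \right)}\right) \left(-50\right) + \left(10 - 19\right) = \left(4 - \frac{3}{2 \cdot 4}\right) \left(-50\right) + \left(10 - 19\right) = \left(4 - \frac{3}{2} \cdot \frac{1}{4}\right) \left(-50\right) - 9 = \left(4 - \frac{3}{8}\right) \left(-50\right) - 9 = \frac{29}{8} \left(-50\right) - 9 = - \frac{725}{4} - 9 = - \frac{761}{4}$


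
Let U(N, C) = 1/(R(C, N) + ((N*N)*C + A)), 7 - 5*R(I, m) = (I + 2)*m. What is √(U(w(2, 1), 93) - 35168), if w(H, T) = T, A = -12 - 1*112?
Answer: I*√25637487/27 ≈ 187.53*I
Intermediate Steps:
A = -124 (A = -12 - 112 = -124)
R(I, m) = 7/5 - m*(2 + I)/5 (R(I, m) = 7/5 - (I + 2)*m/5 = 7/5 - (2 + I)*m/5 = 7/5 - m*(2 + I)/5)
U(N, C) = 1/(-613/5 - 2*N/5 + C*N² - C*N/5) (U(N, C) = 1/((7/5 - 2*N/5 - C*N/5) + ((N*N)*C - 124)) = 1/((7/5 - 2*N/5 - C*N/5) + (N²*C - 124)) = 1/((7/5 - 2*N/5 - C*N/5) + (C*N² - 124)) = 1/((7/5 - 2*N/5 - C*N/5) + (-124 + C*N²)) = 1/(-613/5 - 2*N/5 + C*N² - C*N/5))
√(U(w(2, 1), 93) - 35168) = √(5/(-613 - 2*1 - 1*93*1 + 5*93*1²) - 35168) = √(5/(-613 - 2 - 93 + 5*93*1) - 35168) = √(5/(-613 - 2 - 93 + 465) - 35168) = √(5/(-243) - 35168) = √(5*(-1/243) - 35168) = √(-5/243 - 35168) = √(-8545829/243) = I*√25637487/27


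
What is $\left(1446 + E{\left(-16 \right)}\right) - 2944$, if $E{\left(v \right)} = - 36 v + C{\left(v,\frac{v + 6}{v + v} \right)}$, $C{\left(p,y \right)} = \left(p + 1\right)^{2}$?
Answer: $-697$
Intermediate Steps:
$C{\left(p,y \right)} = \left(1 + p\right)^{2}$
$E{\left(v \right)} = \left(1 + v\right)^{2} - 36 v$ ($E{\left(v \right)} = - 36 v + \left(1 + v\right)^{2} = \left(1 + v\right)^{2} - 36 v$)
$\left(1446 + E{\left(-16 \right)}\right) - 2944 = \left(1446 + \left(\left(1 - 16\right)^{2} - -576\right)\right) - 2944 = \left(1446 + \left(\left(-15\right)^{2} + 576\right)\right) + \left(\left(130 - 1008\right) - 2066\right) = \left(1446 + \left(225 + 576\right)\right) - 2944 = \left(1446 + 801\right) - 2944 = 2247 - 2944 = -697$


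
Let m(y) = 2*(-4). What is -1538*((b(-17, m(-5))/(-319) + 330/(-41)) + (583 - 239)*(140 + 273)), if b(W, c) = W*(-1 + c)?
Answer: -2857678047010/13079 ≈ -2.1849e+8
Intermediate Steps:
m(y) = -8
-1538*((b(-17, m(-5))/(-319) + 330/(-41)) + (583 - 239)*(140 + 273)) = -1538*((-17*(-1 - 8)/(-319) + 330/(-41)) + (583 - 239)*(140 + 273)) = -1538*((-17*(-9)*(-1/319) + 330*(-1/41)) + 344*413) = -1538*((153*(-1/319) - 330/41) + 142072) = -1538*((-153/319 - 330/41) + 142072) = -1538*(-111543/13079 + 142072) = -1538*1858048145/13079 = -2857678047010/13079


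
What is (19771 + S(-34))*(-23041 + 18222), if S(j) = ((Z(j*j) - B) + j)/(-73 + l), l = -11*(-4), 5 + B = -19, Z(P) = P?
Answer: -2757494447/29 ≈ -9.5086e+7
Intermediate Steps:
B = -24 (B = -5 - 19 = -24)
l = 44
S(j) = -24/29 - j/29 - j**2/29 (S(j) = ((j*j - 1*(-24)) + j)/(-73 + 44) = ((j**2 + 24) + j)/(-29) = ((24 + j**2) + j)*(-1/29) = (24 + j + j**2)*(-1/29) = -24/29 - j/29 - j**2/29)
(19771 + S(-34))*(-23041 + 18222) = (19771 + (-24/29 - 1/29*(-34) - 1/29*(-34)**2))*(-23041 + 18222) = (19771 + (-24/29 + 34/29 - 1/29*1156))*(-4819) = (19771 + (-24/29 + 34/29 - 1156/29))*(-4819) = (19771 - 1146/29)*(-4819) = (572213/29)*(-4819) = -2757494447/29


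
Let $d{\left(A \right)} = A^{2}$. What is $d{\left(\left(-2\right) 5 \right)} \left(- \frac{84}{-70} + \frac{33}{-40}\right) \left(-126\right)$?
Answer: $-4725$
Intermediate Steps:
$d{\left(\left(-2\right) 5 \right)} \left(- \frac{84}{-70} + \frac{33}{-40}\right) \left(-126\right) = \left(\left(-2\right) 5\right)^{2} \left(- \frac{84}{-70} + \frac{33}{-40}\right) \left(-126\right) = \left(-10\right)^{2} \left(\left(-84\right) \left(- \frac{1}{70}\right) + 33 \left(- \frac{1}{40}\right)\right) \left(-126\right) = 100 \left(\frac{6}{5} - \frac{33}{40}\right) \left(-126\right) = 100 \cdot \frac{3}{8} \left(-126\right) = \frac{75}{2} \left(-126\right) = -4725$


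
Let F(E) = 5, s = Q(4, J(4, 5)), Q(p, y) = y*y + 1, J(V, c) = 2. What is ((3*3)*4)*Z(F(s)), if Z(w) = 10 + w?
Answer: 540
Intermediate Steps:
Q(p, y) = 1 + y**2 (Q(p, y) = y**2 + 1 = 1 + y**2)
s = 5 (s = 1 + 2**2 = 1 + 4 = 5)
((3*3)*4)*Z(F(s)) = ((3*3)*4)*(10 + 5) = (9*4)*15 = 36*15 = 540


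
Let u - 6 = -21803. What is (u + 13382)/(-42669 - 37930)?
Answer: 8415/80599 ≈ 0.10441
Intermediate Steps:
u = -21797 (u = 6 - 21803 = -21797)
(u + 13382)/(-42669 - 37930) = (-21797 + 13382)/(-42669 - 37930) = -8415/(-80599) = -8415*(-1/80599) = 8415/80599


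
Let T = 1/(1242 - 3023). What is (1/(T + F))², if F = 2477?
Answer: 3171961/19461649879296 ≈ 1.6299e-7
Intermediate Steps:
T = -1/1781 (T = 1/(-1781) = -1/1781 ≈ -0.00056148)
(1/(T + F))² = (1/(-1/1781 + 2477))² = (1/(4411536/1781))² = (1781/4411536)² = 3171961/19461649879296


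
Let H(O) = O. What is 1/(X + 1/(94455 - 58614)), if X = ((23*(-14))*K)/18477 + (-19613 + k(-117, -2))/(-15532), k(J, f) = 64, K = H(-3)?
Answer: 1142868991836/1498228636661 ≈ 0.76281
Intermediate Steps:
K = -3
X = 125403595/95661588 (X = ((23*(-14))*(-3))/18477 + (-19613 + 64)/(-15532) = -322*(-3)*(1/18477) - 19549*(-1/15532) = 966*(1/18477) + 19549/15532 = 322/6159 + 19549/15532 = 125403595/95661588 ≈ 1.3109)
1/(X + 1/(94455 - 58614)) = 1/(125403595/95661588 + 1/(94455 - 58614)) = 1/(125403595/95661588 + 1/35841) = 1/(1498228636661/1142868991836) = 1142868991836/1498228636661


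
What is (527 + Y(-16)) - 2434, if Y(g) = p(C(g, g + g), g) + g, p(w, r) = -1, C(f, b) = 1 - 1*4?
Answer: -1924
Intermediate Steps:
C(f, b) = -3 (C(f, b) = 1 - 4 = -3)
Y(g) = -1 + g
(527 + Y(-16)) - 2434 = (527 + (-1 - 16)) - 2434 = (527 - 17) - 2434 = 510 - 2434 = -1924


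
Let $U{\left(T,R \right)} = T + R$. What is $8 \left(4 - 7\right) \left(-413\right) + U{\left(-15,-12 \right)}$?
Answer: $9885$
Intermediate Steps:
$U{\left(T,R \right)} = R + T$
$8 \left(4 - 7\right) \left(-413\right) + U{\left(-15,-12 \right)} = 8 \left(4 - 7\right) \left(-413\right) - 27 = 8 \left(-3\right) \left(-413\right) - 27 = \left(-24\right) \left(-413\right) - 27 = 9912 - 27 = 9885$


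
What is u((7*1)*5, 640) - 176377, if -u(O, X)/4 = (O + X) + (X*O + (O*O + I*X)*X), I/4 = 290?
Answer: -1903948677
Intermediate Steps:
I = 1160 (I = 4*290 = 1160)
u(O, X) = -4*O - 4*X - 4*O*X - 4*X*(O**2 + 1160*X) (u(O, X) = -4*((O + X) + (X*O + (O*O + 1160*X)*X)) = -4*((O + X) + (O*X + (O**2 + 1160*X)*X)) = -4*((O + X) + (O*X + X*(O**2 + 1160*X))) = -4*(O + X + O*X + X*(O**2 + 1160*X)) = -4*O - 4*X - 4*O*X - 4*X*(O**2 + 1160*X))
u((7*1)*5, 640) - 176377 = (-4640*640**2 - 4*7*1*5 - 4*640 - 4*(7*1)*5*640 - 4*640*((7*1)*5)**2) - 176377 = (-4640*409600 - 28*5 - 2560 - 4*7*5*640 - 4*640*(7*5)**2) - 176377 = (-1900544000 - 4*35 - 2560 - 4*35*640 - 4*640*35**2) - 176377 = (-1900544000 - 140 - 2560 - 89600 - 4*640*1225) - 176377 = (-1900544000 - 140 - 2560 - 89600 - 3136000) - 176377 = -1903772300 - 176377 = -1903948677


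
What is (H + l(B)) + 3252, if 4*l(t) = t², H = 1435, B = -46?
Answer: 5216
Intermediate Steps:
l(t) = t²/4
(H + l(B)) + 3252 = (1435 + (¼)*(-46)²) + 3252 = (1435 + (¼)*2116) + 3252 = (1435 + 529) + 3252 = 1964 + 3252 = 5216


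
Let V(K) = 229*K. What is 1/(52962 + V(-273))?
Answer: -1/9555 ≈ -0.00010466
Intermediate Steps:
1/(52962 + V(-273)) = 1/(52962 + 229*(-273)) = 1/(52962 - 62517) = 1/(-9555) = -1/9555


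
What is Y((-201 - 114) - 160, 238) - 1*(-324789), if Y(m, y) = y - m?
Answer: 325502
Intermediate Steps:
Y((-201 - 114) - 160, 238) - 1*(-324789) = (238 - ((-201 - 114) - 160)) - 1*(-324789) = (238 - (-315 - 160)) + 324789 = (238 - 1*(-475)) + 324789 = (238 + 475) + 324789 = 713 + 324789 = 325502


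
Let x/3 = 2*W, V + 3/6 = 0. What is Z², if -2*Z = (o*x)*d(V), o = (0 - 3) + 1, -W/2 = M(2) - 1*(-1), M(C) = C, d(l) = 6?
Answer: 46656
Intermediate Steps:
V = -½ (V = -½ + 0 = -½ ≈ -0.50000)
W = -6 (W = -2*(2 - 1*(-1)) = -2*(2 + 1) = -2*3 = -6)
o = -2 (o = -3 + 1 = -2)
x = -36 (x = 3*(2*(-6)) = 3*(-12) = -36)
Z = -216 (Z = -(-2*(-36))*6/2 = -36*6 = -½*432 = -216)
Z² = (-216)² = 46656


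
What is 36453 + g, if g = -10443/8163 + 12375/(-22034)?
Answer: 2185411526113/59954514 ≈ 36451.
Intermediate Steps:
g = -110372729/59954514 (g = -10443*1/8163 + 12375*(-1/22034) = -3481/2721 - 12375/22034 = -110372729/59954514 ≈ -1.8409)
36453 + g = 36453 - 110372729/59954514 = 2185411526113/59954514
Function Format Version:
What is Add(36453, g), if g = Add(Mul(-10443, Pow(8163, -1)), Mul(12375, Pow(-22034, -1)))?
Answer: Rational(2185411526113, 59954514) ≈ 36451.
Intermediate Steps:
g = Rational(-110372729, 59954514) (g = Add(Mul(-10443, Rational(1, 8163)), Mul(12375, Rational(-1, 22034))) = Add(Rational(-3481, 2721), Rational(-12375, 22034)) = Rational(-110372729, 59954514) ≈ -1.8409)
Add(36453, g) = Add(36453, Rational(-110372729, 59954514)) = Rational(2185411526113, 59954514)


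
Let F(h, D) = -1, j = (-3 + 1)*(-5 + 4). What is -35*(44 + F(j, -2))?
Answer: -1505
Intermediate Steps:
j = 2 (j = -2*(-1) = 2)
-35*(44 + F(j, -2)) = -35*(44 - 1) = -35*43 = -1505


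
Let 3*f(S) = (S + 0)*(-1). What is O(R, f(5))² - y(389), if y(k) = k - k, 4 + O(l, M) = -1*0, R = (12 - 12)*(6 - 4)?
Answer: 16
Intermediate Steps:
R = 0 (R = 0*2 = 0)
f(S) = -S/3 (f(S) = ((S + 0)*(-1))/3 = (S*(-1))/3 = (-S)/3 = -S/3)
O(l, M) = -4 (O(l, M) = -4 - 1*0 = -4 + 0 = -4)
y(k) = 0
O(R, f(5))² - y(389) = (-4)² - 1*0 = 16 + 0 = 16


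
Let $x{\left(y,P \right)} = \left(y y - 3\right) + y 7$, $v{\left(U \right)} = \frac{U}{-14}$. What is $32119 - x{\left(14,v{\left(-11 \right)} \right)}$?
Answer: $31828$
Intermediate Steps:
$v{\left(U \right)} = - \frac{U}{14}$ ($v{\left(U \right)} = U \left(- \frac{1}{14}\right) = - \frac{U}{14}$)
$x{\left(y,P \right)} = -3 + y^{2} + 7 y$ ($x{\left(y,P \right)} = \left(y^{2} - 3\right) + 7 y = \left(-3 + y^{2}\right) + 7 y = -3 + y^{2} + 7 y$)
$32119 - x{\left(14,v{\left(-11 \right)} \right)} = 32119 - \left(-3 + 14^{2} + 7 \cdot 14\right) = 32119 - \left(-3 + 196 + 98\right) = 32119 - 291 = 31828$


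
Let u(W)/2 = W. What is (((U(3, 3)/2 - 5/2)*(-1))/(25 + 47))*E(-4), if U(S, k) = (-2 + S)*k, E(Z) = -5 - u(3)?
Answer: -11/72 ≈ -0.15278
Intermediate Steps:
u(W) = 2*W
E(Z) = -11 (E(Z) = -5 - 2*3 = -5 - 1*6 = -5 - 6 = -11)
U(S, k) = k*(-2 + S)
(((U(3, 3)/2 - 5/2)*(-1))/(25 + 47))*E(-4) = ((((3*(-2 + 3))/2 - 5/2)*(-1))/(25 + 47))*(-11) = ((((3*1)*(1/2) - 5*1/2)*(-1))/72)*(-11) = (((3*(1/2) - 5/2)*(-1))/72)*(-11) = (((3/2 - 5/2)*(-1))/72)*(-11) = ((-1*(-1))/72)*(-11) = ((1/72)*1)*(-11) = (1/72)*(-11) = -11/72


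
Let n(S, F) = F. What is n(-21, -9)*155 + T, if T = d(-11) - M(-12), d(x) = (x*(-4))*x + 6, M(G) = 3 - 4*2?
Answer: -1868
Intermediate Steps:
M(G) = -5 (M(G) = 3 - 8 = -5)
d(x) = 6 - 4*x² (d(x) = (-4*x)*x + 6 = -4*x² + 6 = 6 - 4*x²)
T = -473 (T = (6 - 4*(-11)²) - 1*(-5) = (6 - 4*121) + 5 = (6 - 484) + 5 = -478 + 5 = -473)
n(-21, -9)*155 + T = -9*155 - 473 = -1395 - 473 = -1868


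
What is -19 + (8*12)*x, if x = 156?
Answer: 14957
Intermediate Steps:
-19 + (8*12)*x = -19 + (8*12)*156 = -19 + 96*156 = -19 + 14976 = 14957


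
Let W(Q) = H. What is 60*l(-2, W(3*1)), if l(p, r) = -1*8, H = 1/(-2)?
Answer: -480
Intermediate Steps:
H = -1/2 ≈ -0.50000
W(Q) = -1/2
l(p, r) = -8
60*l(-2, W(3*1)) = 60*(-8) = -480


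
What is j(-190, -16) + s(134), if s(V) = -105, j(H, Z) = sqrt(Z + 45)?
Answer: -105 + sqrt(29) ≈ -99.615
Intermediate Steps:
j(H, Z) = sqrt(45 + Z)
j(-190, -16) + s(134) = sqrt(45 - 16) - 105 = sqrt(29) - 105 = -105 + sqrt(29)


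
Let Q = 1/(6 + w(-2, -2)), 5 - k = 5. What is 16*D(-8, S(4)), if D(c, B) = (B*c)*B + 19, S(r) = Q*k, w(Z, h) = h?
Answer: 304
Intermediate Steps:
k = 0 (k = 5 - 1*5 = 5 - 5 = 0)
Q = ¼ (Q = 1/(6 - 2) = 1/4 = ¼ ≈ 0.25000)
S(r) = 0 (S(r) = (¼)*0 = 0)
D(c, B) = 19 + c*B² (D(c, B) = c*B² + 19 = 19 + c*B²)
16*D(-8, S(4)) = 16*(19 - 8*0²) = 16*(19 - 8*0) = 16*(19 + 0) = 16*19 = 304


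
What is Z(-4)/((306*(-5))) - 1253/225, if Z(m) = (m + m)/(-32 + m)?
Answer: -191714/34425 ≈ -5.5690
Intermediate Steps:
Z(m) = 2*m/(-32 + m) (Z(m) = (2*m)/(-32 + m) = 2*m/(-32 + m))
Z(-4)/((306*(-5))) - 1253/225 = (2*(-4)/(-32 - 4))/((306*(-5))) - 1253/225 = (2*(-4)/(-36))/(-1530) - 1253*1/225 = (2*(-4)*(-1/36))*(-1/1530) - 1253/225 = (2/9)*(-1/1530) - 1253/225 = -1/6885 - 1253/225 = -191714/34425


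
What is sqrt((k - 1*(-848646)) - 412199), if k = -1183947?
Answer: 50*I*sqrt(299) ≈ 864.58*I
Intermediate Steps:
sqrt((k - 1*(-848646)) - 412199) = sqrt((-1183947 - 1*(-848646)) - 412199) = sqrt((-1183947 + 848646) - 412199) = sqrt(-335301 - 412199) = sqrt(-747500) = 50*I*sqrt(299)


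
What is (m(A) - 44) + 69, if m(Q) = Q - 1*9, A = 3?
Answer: 19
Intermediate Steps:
m(Q) = -9 + Q (m(Q) = Q - 9 = -9 + Q)
(m(A) - 44) + 69 = ((-9 + 3) - 44) + 69 = (-6 - 44) + 69 = -50 + 69 = 19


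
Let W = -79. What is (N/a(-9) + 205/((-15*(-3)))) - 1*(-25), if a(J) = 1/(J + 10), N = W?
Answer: -445/9 ≈ -49.444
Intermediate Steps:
N = -79
a(J) = 1/(10 + J)
(N/a(-9) + 205/((-15*(-3)))) - 1*(-25) = (-79/(1/(10 - 9)) + 205/((-15*(-3)))) - 1*(-25) = (-79/(1/1) + 205/45) + 25 = (-79/1 + 205*(1/45)) + 25 = (-79*1 + 41/9) + 25 = (-79 + 41/9) + 25 = -670/9 + 25 = -445/9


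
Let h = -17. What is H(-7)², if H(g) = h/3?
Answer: 289/9 ≈ 32.111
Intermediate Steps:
H(g) = -17/3
H(-7)² = (-17/3)² = 289/9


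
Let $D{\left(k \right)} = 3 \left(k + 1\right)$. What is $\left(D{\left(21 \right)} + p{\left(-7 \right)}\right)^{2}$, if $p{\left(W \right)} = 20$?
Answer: $7396$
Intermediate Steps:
$D{\left(k \right)} = 3 + 3 k$ ($D{\left(k \right)} = 3 \left(1 + k\right) = 3 + 3 k$)
$\left(D{\left(21 \right)} + p{\left(-7 \right)}\right)^{2} = \left(\left(3 + 3 \cdot 21\right) + 20\right)^{2} = \left(\left(3 + 63\right) + 20\right)^{2} = \left(66 + 20\right)^{2} = 86^{2} = 7396$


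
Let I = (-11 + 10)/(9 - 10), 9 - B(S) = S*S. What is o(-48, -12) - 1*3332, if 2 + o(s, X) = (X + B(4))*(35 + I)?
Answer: -4018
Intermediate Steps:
B(S) = 9 - S² (B(S) = 9 - S*S = 9 - S²)
I = 1 (I = -1/(-1) = -1*(-1) = 1)
o(s, X) = -254 + 36*X (o(s, X) = -2 + (X + (9 - 1*4²))*(35 + 1) = -2 + (X + (9 - 1*16))*36 = -2 + (X + (9 - 16))*36 = -2 + (X - 7)*36 = -2 + (-7 + X)*36 = -2 + (-252 + 36*X) = -254 + 36*X)
o(-48, -12) - 1*3332 = (-254 + 36*(-12)) - 1*3332 = (-254 - 432) - 3332 = -686 - 3332 = -4018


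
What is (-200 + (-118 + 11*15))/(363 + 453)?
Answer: -3/16 ≈ -0.18750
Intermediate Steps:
(-200 + (-118 + 11*15))/(363 + 453) = (-200 + (-118 + 165))/816 = (-200 + 47)*(1/816) = -153*1/816 = -3/16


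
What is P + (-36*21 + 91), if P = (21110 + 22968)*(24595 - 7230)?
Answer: 765413805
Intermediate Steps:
P = 765414470 (P = 44078*17365 = 765414470)
P + (-36*21 + 91) = 765414470 + (-36*21 + 91) = 765414470 + (-756 + 91) = 765414470 - 665 = 765413805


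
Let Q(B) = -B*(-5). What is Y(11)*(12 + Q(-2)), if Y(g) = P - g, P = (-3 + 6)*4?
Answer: 2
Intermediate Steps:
Q(B) = 5*B
P = 12 (P = 3*4 = 12)
Y(g) = 12 - g
Y(11)*(12 + Q(-2)) = (12 - 1*11)*(12 + 5*(-2)) = (12 - 11)*(12 - 10) = 1*2 = 2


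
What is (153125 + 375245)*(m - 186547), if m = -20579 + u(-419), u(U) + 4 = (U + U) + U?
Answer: -110105439190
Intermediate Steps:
u(U) = -4 + 3*U (u(U) = -4 + ((U + U) + U) = -4 + (2*U + U) = -4 + 3*U)
m = -21840 (m = -20579 + (-4 + 3*(-419)) = -20579 + (-4 - 1257) = -20579 - 1261 = -21840)
(153125 + 375245)*(m - 186547) = (153125 + 375245)*(-21840 - 186547) = 528370*(-208387) = -110105439190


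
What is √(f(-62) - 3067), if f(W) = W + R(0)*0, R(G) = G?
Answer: I*√3129 ≈ 55.937*I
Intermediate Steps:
f(W) = W (f(W) = W + 0*0 = W + 0 = W)
√(f(-62) - 3067) = √(-62 - 3067) = √(-3129) = I*√3129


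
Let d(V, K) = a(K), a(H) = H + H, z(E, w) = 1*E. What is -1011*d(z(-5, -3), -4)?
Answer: 8088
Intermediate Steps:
z(E, w) = E
a(H) = 2*H
d(V, K) = 2*K
-1011*d(z(-5, -3), -4) = -2022*(-4) = -1011*(-8) = 8088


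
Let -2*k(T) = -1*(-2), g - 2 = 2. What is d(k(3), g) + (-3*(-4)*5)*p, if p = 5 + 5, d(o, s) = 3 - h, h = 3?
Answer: 600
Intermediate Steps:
g = 4 (g = 2 + 2 = 4)
k(T) = -1 (k(T) = -(-1)*(-2)/2 = -1/2*2 = -1)
d(o, s) = 0 (d(o, s) = 3 - 1*3 = 3 - 3 = 0)
p = 10
d(k(3), g) + (-3*(-4)*5)*p = 0 + (-3*(-4)*5)*10 = 0 + (12*5)*10 = 0 + 60*10 = 0 + 600 = 600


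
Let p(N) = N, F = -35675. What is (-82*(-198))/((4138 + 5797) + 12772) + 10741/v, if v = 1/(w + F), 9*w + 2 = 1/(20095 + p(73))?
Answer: -6499354582083891/16961288 ≈ -3.8319e+8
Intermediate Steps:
w = -13445/60504 (w = -2/9 + 1/(9*(20095 + 73)) = -2/9 + (⅑)/20168 = -2/9 + (⅑)*(1/20168) = -2/9 + 1/181512 = -13445/60504 ≈ -0.22222)
v = -60504/2158493645 (v = 1/(-13445/60504 - 35675) = 1/(-2158493645/60504) = -60504/2158493645 ≈ -2.8031e-5)
(-82*(-198))/((4138 + 5797) + 12772) + 10741/v = (-82*(-198))/((4138 + 5797) + 12772) + 10741/(-60504/2158493645) = 16236/(9935 + 12772) + 10741*(-2158493645/60504) = 16236/22707 - 23184380240945/60504 = 16236*(1/22707) - 23184380240945/60504 = 1804/2523 - 23184380240945/60504 = -6499354582083891/16961288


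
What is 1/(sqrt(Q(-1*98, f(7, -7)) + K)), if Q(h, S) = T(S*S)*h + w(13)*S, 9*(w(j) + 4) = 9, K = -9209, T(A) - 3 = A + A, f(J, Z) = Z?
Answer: -I*sqrt(19086)/19086 ≈ -0.0072384*I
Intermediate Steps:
T(A) = 3 + 2*A (T(A) = 3 + (A + A) = 3 + 2*A)
w(j) = -3 (w(j) = -4 + (1/9)*9 = -4 + 1 = -3)
Q(h, S) = -3*S + h*(3 + 2*S**2) (Q(h, S) = (3 + 2*(S*S))*h - 3*S = (3 + 2*S**2)*h - 3*S = h*(3 + 2*S**2) - 3*S = -3*S + h*(3 + 2*S**2))
1/(sqrt(Q(-1*98, f(7, -7)) + K)) = 1/(sqrt((-3*(-7) + (-1*98)*(3 + 2*(-7)**2)) - 9209)) = 1/(sqrt((21 - 98*(3 + 2*49)) - 9209)) = 1/(sqrt((21 - 98*(3 + 98)) - 9209)) = 1/(sqrt((21 - 98*101) - 9209)) = 1/(sqrt((21 - 9898) - 9209)) = 1/(sqrt(-9877 - 9209)) = 1/(sqrt(-19086)) = 1/(I*sqrt(19086)) = -I*sqrt(19086)/19086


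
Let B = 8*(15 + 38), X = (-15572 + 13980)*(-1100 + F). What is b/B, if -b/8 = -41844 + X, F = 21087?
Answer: 31861148/53 ≈ 6.0115e+5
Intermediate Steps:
X = -31819304 (X = (-15572 + 13980)*(-1100 + 21087) = -1592*19987 = -31819304)
B = 424 (B = 8*53 = 424)
b = 254889184 (b = -8*(-41844 - 31819304) = -8*(-31861148) = 254889184)
b/B = 254889184/424 = 254889184*(1/424) = 31861148/53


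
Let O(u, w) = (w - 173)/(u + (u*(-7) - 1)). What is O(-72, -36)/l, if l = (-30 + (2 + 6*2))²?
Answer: -209/110336 ≈ -0.0018942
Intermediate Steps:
l = 256 (l = (-30 + (2 + 12))² = (-30 + 14)² = (-16)² = 256)
O(u, w) = (-173 + w)/(-1 - 6*u) (O(u, w) = (-173 + w)/(u + (-7*u - 1)) = (-173 + w)/(u + (-1 - 7*u)) = (-173 + w)/(-1 - 6*u))
O(-72, -36)/l = ((173 - 1*(-36))/(1 + 6*(-72)))/256 = ((173 + 36)/(1 - 432))*(1/256) = (209/(-431))*(1/256) = -1/431*209*(1/256) = -209/431*1/256 = -209/110336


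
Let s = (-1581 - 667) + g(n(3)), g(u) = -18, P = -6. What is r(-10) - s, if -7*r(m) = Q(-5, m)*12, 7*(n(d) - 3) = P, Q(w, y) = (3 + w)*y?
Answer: 15622/7 ≈ 2231.7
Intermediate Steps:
Q(w, y) = y*(3 + w)
n(d) = 15/7 (n(d) = 3 + (1/7)*(-6) = 3 - 6/7 = 15/7)
r(m) = 24*m/7 (r(m) = -m*(3 - 5)*12/7 = -m*(-2)*12/7 = -(-2*m)*12/7 = -(-24)*m/7 = 24*m/7)
s = -2266 (s = (-1581 - 667) - 18 = -2248 - 18 = -2266)
r(-10) - s = (24/7)*(-10) - 1*(-2266) = -240/7 + 2266 = 15622/7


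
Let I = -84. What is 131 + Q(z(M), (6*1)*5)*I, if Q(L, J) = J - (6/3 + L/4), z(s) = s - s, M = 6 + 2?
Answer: -2221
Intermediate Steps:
M = 8
z(s) = 0
Q(L, J) = -2 + J - L/4 (Q(L, J) = J - (6*(⅓) + L*(¼)) = J - (2 + L/4) = J + (-2 - L/4) = -2 + J - L/4)
131 + Q(z(M), (6*1)*5)*I = 131 + (-2 + (6*1)*5 - ¼*0)*(-84) = 131 + (-2 + 6*5 + 0)*(-84) = 131 + (-2 + 30 + 0)*(-84) = 131 + 28*(-84) = 131 - 2352 = -2221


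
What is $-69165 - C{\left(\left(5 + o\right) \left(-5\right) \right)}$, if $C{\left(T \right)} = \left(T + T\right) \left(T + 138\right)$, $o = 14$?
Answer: $-60995$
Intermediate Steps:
$C{\left(T \right)} = 2 T \left(138 + T\right)$
$-69165 - C{\left(\left(5 + o\right) \left(-5\right) \right)} = -69165 - 2 \left(5 + 14\right) \left(-5\right) \left(138 + \left(5 + 14\right) \left(-5\right)\right) = -69165 - 2 \cdot 19 \left(-5\right) \left(138 + 19 \left(-5\right)\right) = -69165 - 2 \left(-95\right) \left(138 - 95\right) = -69165 - 2 \left(-95\right) 43 = -69165 - -8170 = -69165 + 8170 = -60995$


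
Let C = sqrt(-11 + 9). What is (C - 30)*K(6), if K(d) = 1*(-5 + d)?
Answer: -30 + I*sqrt(2) ≈ -30.0 + 1.4142*I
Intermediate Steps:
K(d) = -5 + d
C = I*sqrt(2) (C = sqrt(-2) = I*sqrt(2) ≈ 1.4142*I)
(C - 30)*K(6) = (I*sqrt(2) - 30)*(-5 + 6) = (-30 + I*sqrt(2))*1 = -30 + I*sqrt(2)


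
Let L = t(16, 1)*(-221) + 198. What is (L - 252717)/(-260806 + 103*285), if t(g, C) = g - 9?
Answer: 254066/231451 ≈ 1.0977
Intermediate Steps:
t(g, C) = -9 + g
L = -1349 (L = (-9 + 16)*(-221) + 198 = 7*(-221) + 198 = -1547 + 198 = -1349)
(L - 252717)/(-260806 + 103*285) = (-1349 - 252717)/(-260806 + 103*285) = -254066/(-260806 + 29355) = -254066/(-231451) = -254066*(-1/231451) = 254066/231451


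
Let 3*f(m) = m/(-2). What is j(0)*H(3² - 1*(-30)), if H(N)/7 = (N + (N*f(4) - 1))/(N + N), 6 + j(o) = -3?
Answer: -126/13 ≈ -9.6923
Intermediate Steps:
j(o) = -9 (j(o) = -6 - 3 = -9)
f(m) = -m/6 (f(m) = (m/(-2))/3 = (m*(-½))/3 = (-m/2)/3 = -m/6)
H(N) = 7*(-1 + N/3)/(2*N) (H(N) = 7*((N + (N*(-⅙*4) - 1))/(N + N)) = 7*((N + (N*(-⅔) - 1))/((2*N))) = 7*((N + (-2*N/3 - 1))*(1/(2*N))) = 7*((N + (-1 - 2*N/3))*(1/(2*N))) = 7*((-1 + N/3)*(1/(2*N))) = 7*((-1 + N/3)/(2*N)) = 7*(-1 + N/3)/(2*N))
j(0)*H(3² - 1*(-30)) = -21*(-3 + (3² - 1*(-30)))/(2*(3² - 1*(-30))) = -21*(-3 + (9 + 30))/(2*(9 + 30)) = -21*(-3 + 39)/(2*39) = -21*36/(2*39) = -9*14/13 = -126/13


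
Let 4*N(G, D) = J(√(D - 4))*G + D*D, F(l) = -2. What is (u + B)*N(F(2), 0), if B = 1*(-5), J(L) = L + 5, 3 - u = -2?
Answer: 0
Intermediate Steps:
u = 5 (u = 3 - 1*(-2) = 3 + 2 = 5)
J(L) = 5 + L
N(G, D) = D²/4 + G*(5 + √(-4 + D))/4 (N(G, D) = ((5 + √(D - 4))*G + D*D)/4 = ((5 + √(-4 + D))*G + D²)/4 = (G*(5 + √(-4 + D)) + D²)/4 = (D² + G*(5 + √(-4 + D)))/4 = D²/4 + G*(5 + √(-4 + D))/4)
B = -5
(u + B)*N(F(2), 0) = (5 - 5)*((¼)*0² + (¼)*(-2)*(5 + √(-4 + 0))) = 0*((¼)*0 + (¼)*(-2)*(5 + √(-4))) = 0*(0 + (¼)*(-2)*(5 + 2*I)) = 0*(0 + (-5/2 - I)) = 0*(-5/2 - I) = 0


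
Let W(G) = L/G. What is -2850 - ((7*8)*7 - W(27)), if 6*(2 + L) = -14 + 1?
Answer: -525229/162 ≈ -3242.2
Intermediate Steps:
L = -25/6 (L = -2 + (-14 + 1)/6 = -2 + (⅙)*(-13) = -2 - 13/6 = -25/6 ≈ -4.1667)
W(G) = -25/(6*G)
-2850 - ((7*8)*7 - W(27)) = -2850 - ((7*8)*7 - (-25)/(6*27)) = -2850 - (56*7 - (-25)/(6*27)) = -2850 - (392 - 1*(-25/162)) = -2850 - (392 + 25/162) = -2850 - 1*63529/162 = -2850 - 63529/162 = -525229/162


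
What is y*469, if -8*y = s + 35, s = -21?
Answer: -3283/4 ≈ -820.75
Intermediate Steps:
y = -7/4 (y = -(-21 + 35)/8 = -⅛*14 = -7/4 ≈ -1.7500)
y*469 = -7/4*469 = -3283/4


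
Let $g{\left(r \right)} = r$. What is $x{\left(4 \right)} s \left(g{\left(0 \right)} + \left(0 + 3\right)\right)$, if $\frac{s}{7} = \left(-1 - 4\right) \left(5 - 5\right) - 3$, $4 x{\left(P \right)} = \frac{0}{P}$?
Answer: $0$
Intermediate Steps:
$x{\left(P \right)} = 0$ ($x{\left(P \right)} = \frac{0 \frac{1}{P}}{4} = \frac{1}{4} \cdot 0 = 0$)
$s = -21$ ($s = 7 \left(\left(-1 - 4\right) \left(5 - 5\right) - 3\right) = 7 \left(\left(-5\right) 0 - 3\right) = 7 \left(0 - 3\right) = 7 \left(-3\right) = -21$)
$x{\left(4 \right)} s \left(g{\left(0 \right)} + \left(0 + 3\right)\right) = 0 \left(-21\right) \left(0 + \left(0 + 3\right)\right) = 0 \left(0 + 3\right) = 0 \cdot 3 = 0$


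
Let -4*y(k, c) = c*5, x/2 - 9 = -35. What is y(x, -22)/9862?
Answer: 55/19724 ≈ 0.0027885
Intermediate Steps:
x = -52 (x = 18 + 2*(-35) = 18 - 70 = -52)
y(k, c) = -5*c/4 (y(k, c) = -c*5/4 = -5*c/4)
y(x, -22)/9862 = -5/4*(-22)/9862 = (55/2)*(1/9862) = 55/19724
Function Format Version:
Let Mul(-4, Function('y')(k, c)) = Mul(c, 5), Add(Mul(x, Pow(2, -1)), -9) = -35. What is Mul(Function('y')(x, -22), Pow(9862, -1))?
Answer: Rational(55, 19724) ≈ 0.0027885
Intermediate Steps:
x = -52 (x = Add(18, Mul(2, -35)) = Add(18, -70) = -52)
Function('y')(k, c) = Mul(Rational(-5, 4), c) (Function('y')(k, c) = Mul(Rational(-1, 4), Mul(c, 5)) = Mul(Rational(-1, 4), Mul(5, c)) = Mul(Rational(-5, 4), c))
Mul(Function('y')(x, -22), Pow(9862, -1)) = Mul(Mul(Rational(-5, 4), -22), Pow(9862, -1)) = Mul(Rational(55, 2), Rational(1, 9862)) = Rational(55, 19724)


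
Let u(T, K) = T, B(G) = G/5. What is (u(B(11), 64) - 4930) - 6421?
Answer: -56744/5 ≈ -11349.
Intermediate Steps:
B(G) = G/5 (B(G) = G*(⅕) = G/5)
(u(B(11), 64) - 4930) - 6421 = ((⅕)*11 - 4930) - 6421 = (11/5 - 4930) - 6421 = -24639/5 - 6421 = -56744/5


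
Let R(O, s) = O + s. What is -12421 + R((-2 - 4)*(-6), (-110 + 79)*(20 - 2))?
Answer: -12943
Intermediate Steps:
-12421 + R((-2 - 4)*(-6), (-110 + 79)*(20 - 2)) = -12421 + ((-2 - 4)*(-6) + (-110 + 79)*(20 - 2)) = -12421 + (-6*(-6) - 31*18) = -12421 + (36 - 558) = -12421 - 522 = -12943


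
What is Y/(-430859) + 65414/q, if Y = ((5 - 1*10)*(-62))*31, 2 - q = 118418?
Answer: -14661094193/25510299672 ≈ -0.57471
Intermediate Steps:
q = -118416 (q = 2 - 1*118418 = 2 - 118418 = -118416)
Y = 9610 (Y = ((5 - 10)*(-62))*31 = -5*(-62)*31 = 310*31 = 9610)
Y/(-430859) + 65414/q = 9610/(-430859) + 65414/(-118416) = 9610*(-1/430859) + 65414*(-1/118416) = -9610/430859 - 32707/59208 = -14661094193/25510299672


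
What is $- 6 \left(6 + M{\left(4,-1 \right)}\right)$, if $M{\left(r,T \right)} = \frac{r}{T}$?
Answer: $-12$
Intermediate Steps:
$- 6 \left(6 + M{\left(4,-1 \right)}\right) = - 6 \left(6 + \frac{4}{-1}\right) = - 6 \left(6 + 4 \left(-1\right)\right) = - 6 \left(6 - 4\right) = \left(-6\right) 2 = -12$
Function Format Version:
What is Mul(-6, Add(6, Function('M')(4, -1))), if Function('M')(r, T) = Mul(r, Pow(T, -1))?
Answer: -12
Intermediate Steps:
Mul(-6, Add(6, Function('M')(4, -1))) = Mul(-6, Add(6, Mul(4, Pow(-1, -1)))) = Mul(-6, Add(6, Mul(4, -1))) = Mul(-6, Add(6, -4)) = Mul(-6, 2) = -12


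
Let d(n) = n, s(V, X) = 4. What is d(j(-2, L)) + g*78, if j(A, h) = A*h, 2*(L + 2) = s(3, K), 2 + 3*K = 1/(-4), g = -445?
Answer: -34710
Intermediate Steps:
K = -¾ (K = -⅔ + (⅓)/(-4) = -⅔ + (⅓)*(-¼) = -⅔ - 1/12 = -¾ ≈ -0.75000)
L = 0 (L = -2 + (½)*4 = -2 + 2 = 0)
d(j(-2, L)) + g*78 = -2*0 - 445*78 = 0 - 34710 = -34710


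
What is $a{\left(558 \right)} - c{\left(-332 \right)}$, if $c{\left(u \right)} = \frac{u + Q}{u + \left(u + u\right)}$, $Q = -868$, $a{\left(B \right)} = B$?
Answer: $\frac{46214}{83} \approx 556.79$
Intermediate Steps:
$c{\left(u \right)} = \frac{-868 + u}{3 u}$ ($c{\left(u \right)} = \frac{u - 868}{u + \left(u + u\right)} = \frac{-868 + u}{u + 2 u} = \frac{-868 + u}{3 u}$)
$a{\left(558 \right)} - c{\left(-332 \right)} = 558 - \frac{-868 - 332}{3 \left(-332\right)} = 558 - \frac{1}{3} \left(- \frac{1}{332}\right) \left(-1200\right) = 558 - \frac{100}{83} = \frac{46214}{83}$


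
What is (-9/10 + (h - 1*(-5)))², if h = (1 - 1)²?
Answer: 1681/100 ≈ 16.810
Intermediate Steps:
h = 0 (h = 0² = 0)
(-9/10 + (h - 1*(-5)))² = (-9/10 + (0 - 1*(-5)))² = (-9*⅒ + (0 + 5))² = (-9/10 + 5)² = (41/10)² = 1681/100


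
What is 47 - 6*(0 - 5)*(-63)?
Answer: -1843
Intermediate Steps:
47 - 6*(0 - 5)*(-63) = 47 - 6*(-5)*(-63) = 47 + 30*(-63) = 47 - 1890 = -1843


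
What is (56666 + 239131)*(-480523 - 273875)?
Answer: -223148665206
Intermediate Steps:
(56666 + 239131)*(-480523 - 273875) = 295797*(-754398) = -223148665206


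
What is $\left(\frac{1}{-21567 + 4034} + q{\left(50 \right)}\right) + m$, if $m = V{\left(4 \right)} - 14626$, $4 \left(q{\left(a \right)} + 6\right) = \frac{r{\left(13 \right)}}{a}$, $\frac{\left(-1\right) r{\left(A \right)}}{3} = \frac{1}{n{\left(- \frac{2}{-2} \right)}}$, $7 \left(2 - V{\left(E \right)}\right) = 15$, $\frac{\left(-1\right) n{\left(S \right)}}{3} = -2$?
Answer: $- \frac{718327135531}{49092400} \approx -14632.0$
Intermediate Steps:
$n{\left(S \right)} = 6$ ($n{\left(S \right)} = \left(-3\right) \left(-2\right) = 6$)
$V{\left(E \right)} = - \frac{1}{7}$ ($V{\left(E \right)} = 2 - \frac{15}{7} = - \frac{1}{7}$)
$r{\left(A \right)} = - \frac{1}{2}$ ($r{\left(A \right)} = - \frac{3}{6} = \left(-3\right) \frac{1}{6} = - \frac{1}{2}$)
$q{\left(a \right)} = -6 - \frac{1}{8 a}$ ($q{\left(a \right)} = -6 + \frac{\left(- \frac{1}{2}\right) \frac{1}{a}}{4} = -6 - \frac{1}{8 a}$)
$m = - \frac{102383}{7}$ ($m = - \frac{1}{7} - 14626 = - \frac{102383}{7} \approx -14626.0$)
$\left(\frac{1}{-21567 + 4034} + q{\left(50 \right)}\right) + m = \left(\frac{1}{-21567 + 4034} - \left(6 + \frac{1}{8 \cdot 50}\right)\right) - \frac{102383}{7} = \left(\frac{1}{-17533} - \frac{2401}{400}\right) - \frac{102383}{7} = \left(- \frac{1}{17533} - \frac{2401}{400}\right) - \frac{102383}{7} = - \frac{42097133}{7013200} - \frac{102383}{7} = - \frac{718327135531}{49092400}$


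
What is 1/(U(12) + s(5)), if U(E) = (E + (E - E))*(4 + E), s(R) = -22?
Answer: 1/170 ≈ 0.0058824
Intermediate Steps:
U(E) = E*(4 + E) (U(E) = (E + 0)*(4 + E) = E*(4 + E))
1/(U(12) + s(5)) = 1/(12*(4 + 12) - 22) = 1/(12*16 - 22) = 1/(192 - 22) = 1/170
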